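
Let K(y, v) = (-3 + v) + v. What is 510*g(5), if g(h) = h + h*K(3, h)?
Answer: 20400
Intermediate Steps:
K(y, v) = -3 + 2*v
g(h) = h + h*(-3 + 2*h)
510*g(5) = 510*(2*5*(-1 + 5)) = 510*(2*5*4) = 510*40 = 20400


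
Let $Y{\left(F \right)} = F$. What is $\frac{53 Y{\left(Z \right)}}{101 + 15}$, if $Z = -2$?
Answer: $- \frac{53}{58} \approx -0.91379$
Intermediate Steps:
$\frac{53 Y{\left(Z \right)}}{101 + 15} = \frac{53 \left(-2\right)}{101 + 15} = - \frac{106}{116} = \left(-106\right) \frac{1}{116} = - \frac{53}{58}$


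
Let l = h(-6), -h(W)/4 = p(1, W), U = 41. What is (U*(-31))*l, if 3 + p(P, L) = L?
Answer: -45756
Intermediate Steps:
p(P, L) = -3 + L
h(W) = 12 - 4*W (h(W) = -4*(-3 + W) = 12 - 4*W)
l = 36 (l = 12 - 4*(-6) = 12 + 24 = 36)
(U*(-31))*l = (41*(-31))*36 = -1271*36 = -45756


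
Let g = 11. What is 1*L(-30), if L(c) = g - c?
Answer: 41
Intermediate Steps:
L(c) = 11 - c
1*L(-30) = 1*(11 - 1*(-30)) = 1*(11 + 30) = 1*41 = 41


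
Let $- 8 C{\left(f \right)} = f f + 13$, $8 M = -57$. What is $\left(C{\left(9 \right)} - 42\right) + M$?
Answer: $- \frac{487}{8} \approx -60.875$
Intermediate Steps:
$M = - \frac{57}{8}$ ($M = \frac{1}{8} \left(-57\right) = - \frac{57}{8} \approx -7.125$)
$C{\left(f \right)} = - \frac{13}{8} - \frac{f^{2}}{8}$ ($C{\left(f \right)} = - \frac{f f + 13}{8} = - \frac{f^{2} + 13}{8} = - \frac{13 + f^{2}}{8} = - \frac{13}{8} - \frac{f^{2}}{8}$)
$\left(C{\left(9 \right)} - 42\right) + M = \left(\left(- \frac{13}{8} - \frac{9^{2}}{8}\right) - 42\right) - \frac{57}{8} = \left(\left(- \frac{13}{8} - \frac{81}{8}\right) - 42\right) - \frac{57}{8} = \left(- \frac{47}{4} - 42\right) - \frac{57}{8} = - \frac{215}{4} - \frac{57}{8} = - \frac{487}{8}$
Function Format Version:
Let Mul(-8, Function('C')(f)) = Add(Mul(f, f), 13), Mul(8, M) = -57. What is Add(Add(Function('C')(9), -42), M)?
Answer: Rational(-487, 8) ≈ -60.875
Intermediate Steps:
M = Rational(-57, 8) (M = Mul(Rational(1, 8), -57) = Rational(-57, 8) ≈ -7.1250)
Function('C')(f) = Add(Rational(-13, 8), Mul(Rational(-1, 8), Pow(f, 2))) (Function('C')(f) = Mul(Rational(-1, 8), Add(Mul(f, f), 13)) = Mul(Rational(-1, 8), Add(Pow(f, 2), 13)) = Mul(Rational(-1, 8), Add(13, Pow(f, 2))) = Add(Rational(-13, 8), Mul(Rational(-1, 8), Pow(f, 2))))
Add(Add(Function('C')(9), -42), M) = Add(Add(Add(Rational(-13, 8), Mul(Rational(-1, 8), Pow(9, 2))), -42), Rational(-57, 8)) = Add(Add(Add(Rational(-13, 8), Mul(Rational(-1, 8), 81)), -42), Rational(-57, 8)) = Add(Add(Add(Rational(-13, 8), Rational(-81, 8)), -42), Rational(-57, 8)) = Add(Add(Rational(-47, 4), -42), Rational(-57, 8)) = Add(Rational(-215, 4), Rational(-57, 8)) = Rational(-487, 8)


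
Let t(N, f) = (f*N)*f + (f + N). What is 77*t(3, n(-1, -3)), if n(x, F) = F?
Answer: 2079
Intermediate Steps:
t(N, f) = N + f + N*f**2 (t(N, f) = (N*f)*f + (N + f) = N*f**2 + (N + f) = N + f + N*f**2)
77*t(3, n(-1, -3)) = 77*(3 - 3 + 3*(-3)**2) = 77*(3 - 3 + 3*9) = 77*(3 - 3 + 27) = 77*27 = 2079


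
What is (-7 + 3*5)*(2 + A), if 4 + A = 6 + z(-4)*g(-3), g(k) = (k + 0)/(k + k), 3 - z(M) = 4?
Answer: 28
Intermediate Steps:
z(M) = -1 (z(M) = 3 - 1*4 = 3 - 4 = -1)
g(k) = ½ (g(k) = k/((2*k)) = k*(1/(2*k)) = ½)
A = 3/2 (A = -4 + (6 - 1*½) = -4 + (6 - ½) = -4 + 11/2 = 3/2 ≈ 1.5000)
(-7 + 3*5)*(2 + A) = (-7 + 3*5)*(2 + 3/2) = (-7 + 15)*(7/2) = 8*(7/2) = 28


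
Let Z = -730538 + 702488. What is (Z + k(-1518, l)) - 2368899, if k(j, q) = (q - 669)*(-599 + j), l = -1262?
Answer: 1690978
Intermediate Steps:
Z = -28050
k(j, q) = (-669 + q)*(-599 + j)
(Z + k(-1518, l)) - 2368899 = (-28050 + (400731 - 669*(-1518) - 599*(-1262) - 1518*(-1262))) - 2368899 = (-28050 + (400731 + 1015542 + 755938 + 1915716)) - 2368899 = (-28050 + 4087927) - 2368899 = 4059877 - 2368899 = 1690978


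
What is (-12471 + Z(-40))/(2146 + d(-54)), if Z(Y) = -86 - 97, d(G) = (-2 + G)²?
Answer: -333/139 ≈ -2.3957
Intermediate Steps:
Z(Y) = -183
(-12471 + Z(-40))/(2146 + d(-54)) = (-12471 - 183)/(2146 + (-2 - 54)²) = -12654/(2146 + (-56)²) = -12654/(2146 + 3136) = -12654/5282 = -12654*1/5282 = -333/139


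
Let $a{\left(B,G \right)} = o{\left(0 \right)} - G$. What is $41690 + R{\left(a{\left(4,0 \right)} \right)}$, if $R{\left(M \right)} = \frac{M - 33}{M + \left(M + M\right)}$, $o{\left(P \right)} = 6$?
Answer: $\frac{83377}{2} \approx 41689.0$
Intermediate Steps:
$a{\left(B,G \right)} = 6 - G$
$R{\left(M \right)} = \frac{-33 + M}{3 M}$ ($R{\left(M \right)} = \frac{-33 + M}{M + 2 M} = \frac{-33 + M}{3 M}$)
$41690 + R{\left(a{\left(4,0 \right)} \right)} = 41690 + \frac{-33 + \left(6 - 0\right)}{3 \left(6 - 0\right)} = 41690 + \frac{-33 + \left(6 + 0\right)}{3 \left(6 + 0\right)} = 41690 + \frac{-33 + 6}{3 \cdot 6} = 41690 + \frac{1}{3} \cdot \frac{1}{6} \left(-27\right) = 41690 - \frac{3}{2} = \frac{83377}{2}$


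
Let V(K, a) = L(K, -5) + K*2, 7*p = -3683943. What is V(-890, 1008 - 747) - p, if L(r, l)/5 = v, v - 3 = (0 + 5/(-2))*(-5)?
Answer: 7344051/14 ≈ 5.2458e+5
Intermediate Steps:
p = -3683943/7 (p = (1/7)*(-3683943) = -3683943/7 ≈ -5.2628e+5)
v = 31/2 (v = 3 + (0 + 5/(-2))*(-5) = 3 + (0 + 5*(-1/2))*(-5) = 3 + (0 - 5/2)*(-5) = 3 - 5/2*(-5) = 3 + 25/2 = 31/2 ≈ 15.500)
L(r, l) = 155/2 (L(r, l) = 5*(31/2) = 155/2)
V(K, a) = 155/2 + 2*K (V(K, a) = 155/2 + K*2 = 155/2 + 2*K)
V(-890, 1008 - 747) - p = (155/2 + 2*(-890)) - 1*(-3683943/7) = (155/2 - 1780) + 3683943/7 = -3405/2 + 3683943/7 = 7344051/14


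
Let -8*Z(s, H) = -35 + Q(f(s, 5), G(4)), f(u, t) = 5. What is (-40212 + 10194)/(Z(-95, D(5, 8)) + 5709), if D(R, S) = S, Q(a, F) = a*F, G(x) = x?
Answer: -80048/15229 ≈ -5.2563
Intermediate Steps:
Q(a, F) = F*a
Z(s, H) = 15/8 (Z(s, H) = -(-35 + 4*5)/8 = -(-35 + 20)/8 = -1/8*(-15) = 15/8)
(-40212 + 10194)/(Z(-95, D(5, 8)) + 5709) = (-40212 + 10194)/(15/8 + 5709) = -30018/45687/8 = -30018*8/45687 = -80048/15229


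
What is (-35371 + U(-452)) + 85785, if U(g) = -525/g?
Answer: 22787653/452 ≈ 50415.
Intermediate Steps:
(-35371 + U(-452)) + 85785 = (-35371 - 525/(-452)) + 85785 = (-35371 - 525*(-1/452)) + 85785 = (-35371 + 525/452) + 85785 = -15987167/452 + 85785 = 22787653/452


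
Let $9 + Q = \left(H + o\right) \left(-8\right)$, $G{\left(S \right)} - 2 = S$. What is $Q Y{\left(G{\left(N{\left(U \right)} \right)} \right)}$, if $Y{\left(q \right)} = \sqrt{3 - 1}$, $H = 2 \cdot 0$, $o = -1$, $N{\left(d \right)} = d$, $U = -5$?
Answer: $- \sqrt{2} \approx -1.4142$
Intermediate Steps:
$G{\left(S \right)} = 2 + S$
$H = 0$
$Y{\left(q \right)} = \sqrt{2}$
$Q = -1$ ($Q = -9 + \left(0 - 1\right) \left(-8\right) = -9 - -8 = -9 + 8 = -1$)
$Q Y{\left(G{\left(N{\left(U \right)} \right)} \right)} = - \sqrt{2}$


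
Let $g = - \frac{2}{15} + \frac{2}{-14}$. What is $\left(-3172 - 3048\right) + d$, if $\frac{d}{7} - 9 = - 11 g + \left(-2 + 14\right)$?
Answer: $- \frac{90776}{15} \approx -6051.7$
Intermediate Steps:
$g = - \frac{29}{105}$ ($g = \left(-2\right) \frac{1}{15} + 2 \left(- \frac{1}{14}\right) = - \frac{2}{15} - \frac{1}{7} = - \frac{29}{105} \approx -0.27619$)
$d = \frac{2524}{15}$ ($d = 63 + 7 \left(\left(-11\right) \left(- \frac{29}{105}\right) + \left(-2 + 14\right)\right) = 63 + 7 \left(\frac{319}{105} + 12\right) = 63 + 7 \cdot \frac{1579}{105} = 63 + \frac{1579}{15} = \frac{2524}{15} \approx 168.27$)
$\left(-3172 - 3048\right) + d = \left(-3172 - 3048\right) + \frac{2524}{15} = -6220 + \frac{2524}{15} = - \frac{90776}{15}$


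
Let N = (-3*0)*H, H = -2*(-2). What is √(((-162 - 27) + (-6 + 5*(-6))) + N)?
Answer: 15*I ≈ 15.0*I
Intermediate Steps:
H = 4
N = 0 (N = -3*0*4 = 0*4 = 0)
√(((-162 - 27) + (-6 + 5*(-6))) + N) = √(((-162 - 27) + (-6 + 5*(-6))) + 0) = √((-189 + (-6 - 30)) + 0) = √((-189 - 36) + 0) = √(-225 + 0) = √(-225) = 15*I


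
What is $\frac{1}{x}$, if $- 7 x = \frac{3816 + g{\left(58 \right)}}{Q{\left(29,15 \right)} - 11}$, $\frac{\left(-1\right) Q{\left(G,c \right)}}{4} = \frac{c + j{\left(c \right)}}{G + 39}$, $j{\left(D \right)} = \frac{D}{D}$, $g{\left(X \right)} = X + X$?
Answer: $\frac{1421}{66844} \approx 0.021258$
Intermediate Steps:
$g{\left(X \right)} = 2 X$
$j{\left(D \right)} = 1$
$Q{\left(G,c \right)} = - \frac{4 \left(1 + c\right)}{39 + G}$ ($Q{\left(G,c \right)} = - 4 \frac{c + 1}{G + 39} = - 4 \frac{1 + c}{39 + G} = - \frac{4 \left(1 + c\right)}{39 + G}$)
$x = \frac{66844}{1421}$ ($x = - \frac{\left(3816 + 2 \cdot 58\right) \frac{1}{\frac{4 \left(-1 - 15\right)}{39 + 29} - 11}}{7} = - \frac{\left(3816 + 116\right) \frac{1}{\frac{4 \left(-1 - 15\right)}{68} - 11}}{7} = - \frac{3932 \frac{1}{4 \cdot \frac{1}{68} \left(-16\right) - 11}}{7} = - \frac{3932 \frac{1}{- \frac{16}{17} - 11}}{7} = - \frac{3932 \frac{1}{- \frac{203}{17}}}{7} = - \frac{3932 \left(- \frac{17}{203}\right)}{7} = \left(- \frac{1}{7}\right) \left(- \frac{66844}{203}\right) = \frac{66844}{1421} \approx 47.04$)
$\frac{1}{x} = \frac{1}{\frac{66844}{1421}} = \frac{1421}{66844}$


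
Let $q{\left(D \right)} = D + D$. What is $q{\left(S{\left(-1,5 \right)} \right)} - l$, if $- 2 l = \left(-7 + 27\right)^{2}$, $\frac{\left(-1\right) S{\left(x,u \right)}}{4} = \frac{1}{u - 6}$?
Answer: $208$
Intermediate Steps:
$S{\left(x,u \right)} = - \frac{4}{-6 + u}$ ($S{\left(x,u \right)} = - \frac{4}{u - 6} = - \frac{4}{-6 + u}$)
$q{\left(D \right)} = 2 D$
$l = -200$ ($l = - \frac{\left(-7 + 27\right)^{2}}{2} = - \frac{20^{2}}{2} = \left(- \frac{1}{2}\right) 400 = -200$)
$q{\left(S{\left(-1,5 \right)} \right)} - l = 2 \left(- \frac{4}{-6 + 5}\right) - -200 = 2 \left(- \frac{4}{-1}\right) + 200 = 2 \left(\left(-4\right) \left(-1\right)\right) + 200 = 2 \cdot 4 + 200 = 8 + 200 = 208$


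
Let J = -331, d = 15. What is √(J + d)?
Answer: 2*I*√79 ≈ 17.776*I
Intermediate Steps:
√(J + d) = √(-331 + 15) = √(-316) = 2*I*√79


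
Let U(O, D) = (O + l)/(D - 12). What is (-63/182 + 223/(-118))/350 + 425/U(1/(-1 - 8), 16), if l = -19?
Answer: -29339857/329810 ≈ -88.960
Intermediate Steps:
U(O, D) = (-19 + O)/(-12 + D) (U(O, D) = (O - 19)/(D - 12) = (-19 + O)/(-12 + D))
(-63/182 + 223/(-118))/350 + 425/U(1/(-1 - 8), 16) = (-63/182 + 223/(-118))/350 + 425/(((-19 + 1/(-1 - 8))/(-12 + 16))) = (-63*1/182 + 223*(-1/118))*(1/350) + 425/(((-19 + 1/(-9))/4)) = (-9/26 - 223/118)*(1/350) + 425/(((-19 - 1/9)/4)) = -1715/767*1/350 + 425/(((1/4)*(-172/9))) = -49/7670 + 425/(-43/9) = -49/7670 + 425*(-9/43) = -49/7670 - 3825/43 = -29339857/329810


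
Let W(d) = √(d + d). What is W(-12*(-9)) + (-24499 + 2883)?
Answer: -21616 + 6*√6 ≈ -21601.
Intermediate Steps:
W(d) = √2*√d (W(d) = √(2*d) = √2*√d)
W(-12*(-9)) + (-24499 + 2883) = √2*√(-12*(-9)) + (-24499 + 2883) = √2*√108 - 21616 = √2*(6*√3) - 21616 = 6*√6 - 21616 = -21616 + 6*√6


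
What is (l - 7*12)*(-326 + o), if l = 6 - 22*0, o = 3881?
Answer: -277290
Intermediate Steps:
l = 6 (l = 6 + 0 = 6)
(l - 7*12)*(-326 + o) = (6 - 7*12)*(-326 + 3881) = (6 - 84)*3555 = -78*3555 = -277290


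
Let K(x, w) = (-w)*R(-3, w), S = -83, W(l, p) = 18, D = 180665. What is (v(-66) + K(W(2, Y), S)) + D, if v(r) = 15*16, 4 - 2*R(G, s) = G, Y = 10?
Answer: 362391/2 ≈ 1.8120e+5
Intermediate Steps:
R(G, s) = 2 - G/2
v(r) = 240
K(x, w) = -7*w/2 (K(x, w) = (-w)*(2 - ½*(-3)) = (-w)*(2 + 3/2) = -w*(7/2) = -7*w/2)
(v(-66) + K(W(2, Y), S)) + D = (240 - 7/2*(-83)) + 180665 = (240 + 581/2) + 180665 = 1061/2 + 180665 = 362391/2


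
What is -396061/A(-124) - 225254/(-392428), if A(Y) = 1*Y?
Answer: 38863339401/12165268 ≈ 3194.6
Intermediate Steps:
A(Y) = Y
-396061/A(-124) - 225254/(-392428) = -396061/(-124) - 225254/(-392428) = -396061*(-1/124) - 225254*(-1/392428) = 396061/124 + 112627/196214 = 38863339401/12165268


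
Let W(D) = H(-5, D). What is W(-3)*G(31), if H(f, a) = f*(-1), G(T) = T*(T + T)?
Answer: 9610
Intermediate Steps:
G(T) = 2*T² (G(T) = T*(2*T) = 2*T²)
H(f, a) = -f
W(D) = 5 (W(D) = -1*(-5) = 5)
W(-3)*G(31) = 5*(2*31²) = 5*(2*961) = 5*1922 = 9610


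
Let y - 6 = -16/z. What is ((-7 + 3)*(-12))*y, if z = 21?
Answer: 1760/7 ≈ 251.43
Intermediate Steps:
y = 110/21 (y = 6 - 16/21 = 110/21 ≈ 5.2381)
((-7 + 3)*(-12))*y = ((-7 + 3)*(-12))*(110/21) = -4*(-12)*(110/21) = 48*(110/21) = 1760/7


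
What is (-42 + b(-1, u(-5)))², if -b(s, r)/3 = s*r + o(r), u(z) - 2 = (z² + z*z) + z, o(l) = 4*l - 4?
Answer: 205209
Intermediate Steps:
o(l) = -4 + 4*l
u(z) = 2 + z + 2*z² (u(z) = 2 + ((z² + z*z) + z) = 2 + ((z² + z²) + z) = 2 + (2*z² + z) = 2 + (z + 2*z²) = 2 + z + 2*z²)
b(s, r) = 12 - 12*r - 3*r*s (b(s, r) = -3*(s*r + (-4 + 4*r)) = -3*(r*s + (-4 + 4*r)) = -3*(-4 + 4*r + r*s) = 12 - 12*r - 3*r*s)
(-42 + b(-1, u(-5)))² = (-42 + (12 - 12*(2 - 5 + 2*(-5)²) - 3*(2 - 5 + 2*(-5)²)*(-1)))² = (-42 + (12 - 12*(2 - 5 + 2*25) - 3*(2 - 5 + 2*25)*(-1)))² = (-42 + (12 - 12*(2 - 5 + 50) - 3*(2 - 5 + 50)*(-1)))² = (-42 + (12 - 12*47 - 3*47*(-1)))² = (-42 + (12 - 564 + 141))² = (-42 - 411)² = (-453)² = 205209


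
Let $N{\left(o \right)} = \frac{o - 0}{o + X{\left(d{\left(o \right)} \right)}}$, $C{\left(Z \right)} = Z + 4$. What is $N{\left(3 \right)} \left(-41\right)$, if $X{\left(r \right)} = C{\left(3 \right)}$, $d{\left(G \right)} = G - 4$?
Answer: $- \frac{123}{10} \approx -12.3$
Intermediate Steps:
$C{\left(Z \right)} = 4 + Z$
$d{\left(G \right)} = -4 + G$
$X{\left(r \right)} = 7$ ($X{\left(r \right)} = 4 + 3 = 7$)
$N{\left(o \right)} = \frac{o}{7 + o}$ ($N{\left(o \right)} = \frac{o - 0}{o + 7} = \frac{o + 0}{7 + o} = \frac{o}{7 + o}$)
$N{\left(3 \right)} \left(-41\right) = \frac{3}{7 + 3} \left(-41\right) = \frac{3}{10} \left(-41\right) = - \frac{123}{10}$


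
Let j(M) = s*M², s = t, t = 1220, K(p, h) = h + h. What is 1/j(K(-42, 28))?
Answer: 1/3825920 ≈ 2.6138e-7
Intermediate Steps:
K(p, h) = 2*h
s = 1220
j(M) = 1220*M²
1/j(K(-42, 28)) = 1/(1220*(2*28)²) = 1/(1220*56²) = 1/(1220*3136) = 1/3825920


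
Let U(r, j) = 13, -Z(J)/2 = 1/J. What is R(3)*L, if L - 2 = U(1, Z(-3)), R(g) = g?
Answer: 45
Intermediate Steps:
Z(J) = -2/J
L = 15 (L = 2 + 13 = 15)
R(3)*L = 3*15 = 45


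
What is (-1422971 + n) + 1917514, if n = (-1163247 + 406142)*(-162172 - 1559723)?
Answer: 1303655808518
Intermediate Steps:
n = 1303655313975 (n = -757105*(-1721895) = 1303655313975)
(-1422971 + n) + 1917514 = (-1422971 + 1303655313975) + 1917514 = 1303653891004 + 1917514 = 1303655808518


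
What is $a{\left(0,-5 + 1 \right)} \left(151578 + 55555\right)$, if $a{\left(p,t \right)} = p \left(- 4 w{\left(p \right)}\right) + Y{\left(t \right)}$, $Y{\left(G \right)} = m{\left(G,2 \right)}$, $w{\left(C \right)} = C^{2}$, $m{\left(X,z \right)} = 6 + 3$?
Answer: $1864197$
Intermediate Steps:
$m{\left(X,z \right)} = 9$
$Y{\left(G \right)} = 9$
$a{\left(p,t \right)} = 9 - 4 p^{3}$ ($a{\left(p,t \right)} = p \left(- 4 p^{2}\right) + 9 = - 4 p^{3} + 9 = 9 - 4 p^{3}$)
$a{\left(0,-5 + 1 \right)} \left(151578 + 55555\right) = \left(9 - 4 \cdot 0^{3}\right) \left(151578 + 55555\right) = \left(9 - 0\right) 207133 = \left(9 + 0\right) 207133 = 9 \cdot 207133 = 1864197$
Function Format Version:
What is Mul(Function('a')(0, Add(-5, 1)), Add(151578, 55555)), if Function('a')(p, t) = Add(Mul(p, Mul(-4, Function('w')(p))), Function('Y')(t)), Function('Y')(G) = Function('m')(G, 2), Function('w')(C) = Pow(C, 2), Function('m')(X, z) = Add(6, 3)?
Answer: 1864197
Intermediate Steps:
Function('m')(X, z) = 9
Function('Y')(G) = 9
Function('a')(p, t) = Add(9, Mul(-4, Pow(p, 3))) (Function('a')(p, t) = Add(Mul(p, Mul(-4, Pow(p, 2))), 9) = Add(Mul(-4, Pow(p, 3)), 9) = Add(9, Mul(-4, Pow(p, 3))))
Mul(Function('a')(0, Add(-5, 1)), Add(151578, 55555)) = Mul(Add(9, Mul(-4, Pow(0, 3))), Add(151578, 55555)) = Mul(Add(9, Mul(-4, 0)), 207133) = Mul(Add(9, 0), 207133) = Mul(9, 207133) = 1864197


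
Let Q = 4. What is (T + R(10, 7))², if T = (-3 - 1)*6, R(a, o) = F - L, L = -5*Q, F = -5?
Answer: 81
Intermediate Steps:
L = -20 (L = -5*4 = -20)
R(a, o) = 15 (R(a, o) = -5 - 1*(-20) = -5 + 20 = 15)
T = -24 (T = -4*6 = -24)
(T + R(10, 7))² = (-24 + 15)² = (-9)² = 81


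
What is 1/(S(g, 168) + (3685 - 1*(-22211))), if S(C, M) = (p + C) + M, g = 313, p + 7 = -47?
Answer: 1/26323 ≈ 3.7990e-5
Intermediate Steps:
p = -54 (p = -7 - 47 = -54)
S(C, M) = -54 + C + M (S(C, M) = (-54 + C) + M = -54 + C + M)
1/(S(g, 168) + (3685 - 1*(-22211))) = 1/((-54 + 313 + 168) + (3685 - 1*(-22211))) = 1/(427 + (3685 + 22211)) = 1/(427 + 25896) = 1/26323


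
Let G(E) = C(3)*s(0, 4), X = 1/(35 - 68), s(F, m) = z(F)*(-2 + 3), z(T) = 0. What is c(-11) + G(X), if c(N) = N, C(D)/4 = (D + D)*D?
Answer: -11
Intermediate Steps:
C(D) = 8*D² (C(D) = 4*((D + D)*D) = 4*((2*D)*D) = 4*(2*D²) = 8*D²)
s(F, m) = 0 (s(F, m) = 0*(-2 + 3) = 0*1 = 0)
X = -1/33 (X = 1/(-33) = -1/33 ≈ -0.030303)
G(E) = 0 (G(E) = (8*3²)*0 = (8*9)*0 = 72*0 = 0)
c(-11) + G(X) = -11 + 0 = -11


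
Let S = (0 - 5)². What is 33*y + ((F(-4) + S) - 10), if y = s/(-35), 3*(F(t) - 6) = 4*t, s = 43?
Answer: -2612/105 ≈ -24.876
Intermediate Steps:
F(t) = 6 + 4*t/3 (F(t) = 6 + (4*t)/3 = 6 + 4*t/3)
S = 25 (S = (-5)² = 25)
y = -43/35 (y = 43/(-35) = 43*(-1/35) = -43/35 ≈ -1.2286)
33*y + ((F(-4) + S) - 10) = 33*(-43/35) + (((6 + (4/3)*(-4)) + 25) - 10) = -1419/35 + (((6 - 16/3) + 25) - 10) = -1419/35 + ((⅔ + 25) - 10) = -1419/35 + (77/3 - 10) = -1419/35 + 47/3 = -2612/105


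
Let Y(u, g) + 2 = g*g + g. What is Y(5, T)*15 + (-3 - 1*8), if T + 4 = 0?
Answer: 139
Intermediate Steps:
T = -4 (T = -4 + 0 = -4)
Y(u, g) = -2 + g + g**2 (Y(u, g) = -2 + (g*g + g) = -2 + (g**2 + g) = -2 + (g + g**2) = -2 + g + g**2)
Y(5, T)*15 + (-3 - 1*8) = (-2 - 4 + (-4)**2)*15 + (-3 - 1*8) = (-2 - 4 + 16)*15 + (-3 - 8) = 10*15 - 11 = 150 - 11 = 139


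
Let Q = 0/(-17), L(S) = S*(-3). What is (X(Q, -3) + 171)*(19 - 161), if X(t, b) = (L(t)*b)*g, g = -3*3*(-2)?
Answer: -24282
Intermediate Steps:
L(S) = -3*S
g = 18 (g = -9*(-2) = 18)
Q = 0 (Q = 0*(-1/17) = 0)
X(t, b) = -54*b*t (X(t, b) = ((-3*t)*b)*18 = -3*b*t*18 = -54*b*t)
(X(Q, -3) + 171)*(19 - 161) = (-54*(-3)*0 + 171)*(19 - 161) = (0 + 171)*(-142) = 171*(-142) = -24282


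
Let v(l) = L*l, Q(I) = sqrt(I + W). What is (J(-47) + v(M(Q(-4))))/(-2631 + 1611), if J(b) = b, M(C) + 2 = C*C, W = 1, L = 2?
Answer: 19/340 ≈ 0.055882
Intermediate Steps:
Q(I) = sqrt(1 + I) (Q(I) = sqrt(I + 1) = sqrt(1 + I))
M(C) = -2 + C**2 (M(C) = -2 + C*C = -2 + C**2)
v(l) = 2*l
(J(-47) + v(M(Q(-4))))/(-2631 + 1611) = (-47 + 2*(-2 + (sqrt(1 - 4))**2))/(-2631 + 1611) = (-47 + 2*(-2 + (sqrt(-3))**2))/(-1020) = (-47 + 2*(-2 + (I*sqrt(3))**2))*(-1/1020) = (-47 + 2*(-2 - 3))*(-1/1020) = (-47 + 2*(-5))*(-1/1020) = (-47 - 10)*(-1/1020) = -57*(-1/1020) = 19/340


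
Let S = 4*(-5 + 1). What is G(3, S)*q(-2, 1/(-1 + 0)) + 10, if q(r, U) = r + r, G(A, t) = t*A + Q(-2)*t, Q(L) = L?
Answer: 74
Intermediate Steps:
S = -16 (S = 4*(-4) = -16)
G(A, t) = -2*t + A*t (G(A, t) = t*A - 2*t = A*t - 2*t = -2*t + A*t)
q(r, U) = 2*r
G(3, S)*q(-2, 1/(-1 + 0)) + 10 = (-16*(-2 + 3))*(2*(-2)) + 10 = -16*1*(-4) + 10 = -16*(-4) + 10 = 64 + 10 = 74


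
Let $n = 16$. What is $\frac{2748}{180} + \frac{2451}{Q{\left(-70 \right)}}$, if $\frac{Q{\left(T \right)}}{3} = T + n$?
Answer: $\frac{37}{270} \approx 0.13704$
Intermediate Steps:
$Q{\left(T \right)} = 48 + 3 T$ ($Q{\left(T \right)} = 3 \left(T + 16\right) = 3 \left(16 + T\right) = 48 + 3 T$)
$\frac{2748}{180} + \frac{2451}{Q{\left(-70 \right)}} = \frac{2748}{180} + \frac{2451}{48 + 3 \left(-70\right)} = 2748 \cdot \frac{1}{180} + \frac{2451}{48 - 210} = \frac{229}{15} + \frac{2451}{-162} = \frac{229}{15} + 2451 \left(- \frac{1}{162}\right) = \frac{229}{15} - \frac{817}{54} = \frac{37}{270}$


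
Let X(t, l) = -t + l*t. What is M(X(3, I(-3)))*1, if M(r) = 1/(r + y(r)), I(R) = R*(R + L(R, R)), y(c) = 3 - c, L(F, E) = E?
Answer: 1/3 ≈ 0.33333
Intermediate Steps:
I(R) = 2*R**2 (I(R) = R*(R + R) = R*(2*R) = 2*R**2)
M(r) = 1/3 (M(r) = 1/(r + (3 - r)) = 1/3)
M(X(3, I(-3)))*1 = (1/3)*1 = 1/3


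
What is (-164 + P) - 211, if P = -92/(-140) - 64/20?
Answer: -13214/35 ≈ -377.54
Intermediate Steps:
P = -89/35 (P = -92*(-1/140) - 64*1/20 = 23/35 - 16/5 = -89/35 ≈ -2.5429)
(-164 + P) - 211 = (-164 - 89/35) - 211 = -5829/35 - 211 = -13214/35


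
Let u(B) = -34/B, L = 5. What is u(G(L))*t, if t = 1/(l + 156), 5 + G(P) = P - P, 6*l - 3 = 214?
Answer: 204/5765 ≈ 0.035386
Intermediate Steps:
l = 217/6 (l = 1/2 + (1/6)*214 = 1/2 + 107/3 = 217/6 ≈ 36.167)
G(P) = -5 (G(P) = -5 + (P - P) = -5 + 0 = -5)
t = 6/1153 (t = 1/(217/6 + 156) = 1/(1153/6) = 6/1153 ≈ 0.0052038)
u(G(L))*t = -34/(-5)*(6/1153) = -34*(-1/5)*(6/1153) = (34/5)*(6/1153) = 204/5765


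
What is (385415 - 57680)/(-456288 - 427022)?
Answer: -65547/176662 ≈ -0.37103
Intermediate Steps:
(385415 - 57680)/(-456288 - 427022) = 327735/(-883310) = 327735*(-1/883310) = -65547/176662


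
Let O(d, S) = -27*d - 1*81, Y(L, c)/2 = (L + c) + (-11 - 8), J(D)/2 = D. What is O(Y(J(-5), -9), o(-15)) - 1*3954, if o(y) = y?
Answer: -1983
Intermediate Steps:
J(D) = 2*D
Y(L, c) = -38 + 2*L + 2*c (Y(L, c) = 2*((L + c) + (-11 - 8)) = 2*((L + c) - 19) = 2*(-19 + L + c) = -38 + 2*L + 2*c)
O(d, S) = -81 - 27*d (O(d, S) = -27*d - 81 = -81 - 27*d)
O(Y(J(-5), -9), o(-15)) - 1*3954 = (-81 - 27*(-38 + 2*(2*(-5)) + 2*(-9))) - 1*3954 = (-81 - 27*(-38 + 2*(-10) - 18)) - 3954 = (-81 - 27*(-38 - 20 - 18)) - 3954 = (-81 - 27*(-76)) - 3954 = (-81 + 2052) - 3954 = 1971 - 3954 = -1983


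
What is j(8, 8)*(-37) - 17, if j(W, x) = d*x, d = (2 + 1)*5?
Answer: -4457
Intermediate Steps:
d = 15 (d = 3*5 = 15)
j(W, x) = 15*x
j(8, 8)*(-37) - 17 = (15*8)*(-37) - 17 = 120*(-37) - 17 = -4440 - 17 = -4457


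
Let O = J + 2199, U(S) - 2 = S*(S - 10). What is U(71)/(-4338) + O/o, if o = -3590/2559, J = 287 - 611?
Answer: -1041491086/778671 ≈ -1337.5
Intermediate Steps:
J = -324
U(S) = 2 + S*(-10 + S) (U(S) = 2 + S*(S - 10) = 2 + S*(-10 + S))
o = -3590/2559 (o = -3590*1/2559 = -3590/2559 ≈ -1.4029)
O = 1875 (O = -324 + 2199 = 1875)
U(71)/(-4338) + O/o = (2 + 71² - 10*71)/(-4338) + 1875/(-3590/2559) = (2 + 5041 - 710)*(-1/4338) + 1875*(-2559/3590) = 4333*(-1/4338) - 959625/718 = -4333/4338 - 959625/718 = -1041491086/778671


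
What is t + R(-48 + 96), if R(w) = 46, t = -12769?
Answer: -12723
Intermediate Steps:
t + R(-48 + 96) = -12769 + 46 = -12723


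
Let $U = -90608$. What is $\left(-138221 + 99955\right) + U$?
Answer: $-128874$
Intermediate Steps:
$\left(-138221 + 99955\right) + U = \left(-138221 + 99955\right) - 90608 = -38266 - 90608 = -128874$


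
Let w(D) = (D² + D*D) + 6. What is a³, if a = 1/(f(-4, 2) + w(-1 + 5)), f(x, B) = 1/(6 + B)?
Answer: 512/28372625 ≈ 1.8046e-5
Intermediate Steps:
w(D) = 6 + 2*D² (w(D) = (D² + D²) + 6 = 2*D² + 6 = 6 + 2*D²)
a = 8/305 (a = 1/(1/(6 + 2) + (6 + 2*(-1 + 5)²)) = 1/(1/8 + (6 + 2*4²)) = 1/(⅛ + (6 + 2*16)) = 1/(⅛ + (6 + 32)) = 1/(⅛ + 38) = 1/(305/8) = 8/305 ≈ 0.026230)
a³ = (8/305)³ = 512/28372625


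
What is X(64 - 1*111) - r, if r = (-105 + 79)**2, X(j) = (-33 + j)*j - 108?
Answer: 2976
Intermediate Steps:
X(j) = -108 + j*(-33 + j) (X(j) = j*(-33 + j) - 108 = -108 + j*(-33 + j))
r = 676 (r = (-26)**2 = 676)
X(64 - 1*111) - r = (-108 + (64 - 1*111)**2 - 33*(64 - 1*111)) - 1*676 = (-108 + (64 - 111)**2 - 33*(64 - 111)) - 676 = (-108 + (-47)**2 - 33*(-47)) - 676 = (-108 + 2209 + 1551) - 676 = 3652 - 676 = 2976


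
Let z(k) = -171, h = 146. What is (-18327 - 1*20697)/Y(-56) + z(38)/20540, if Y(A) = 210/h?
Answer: -3900892269/143780 ≈ -27131.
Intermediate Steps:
Y(A) = 105/73 (Y(A) = 210/146 = 210*(1/146) = 105/73)
(-18327 - 1*20697)/Y(-56) + z(38)/20540 = (-18327 - 1*20697)/(105/73) - 171/20540 = (-18327 - 20697)*(73/105) - 171*1/20540 = -39024*73/105 - 171/20540 = -949584/35 - 171/20540 = -3900892269/143780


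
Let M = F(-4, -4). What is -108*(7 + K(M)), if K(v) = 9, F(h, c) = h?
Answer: -1728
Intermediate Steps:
M = -4
-108*(7 + K(M)) = -108*(7 + 9) = -108*16 = -1728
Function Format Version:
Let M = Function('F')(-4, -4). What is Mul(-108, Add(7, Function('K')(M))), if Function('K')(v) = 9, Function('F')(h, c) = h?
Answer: -1728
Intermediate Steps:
M = -4
Mul(-108, Add(7, Function('K')(M))) = Mul(-108, Add(7, 9)) = Mul(-108, 16) = -1728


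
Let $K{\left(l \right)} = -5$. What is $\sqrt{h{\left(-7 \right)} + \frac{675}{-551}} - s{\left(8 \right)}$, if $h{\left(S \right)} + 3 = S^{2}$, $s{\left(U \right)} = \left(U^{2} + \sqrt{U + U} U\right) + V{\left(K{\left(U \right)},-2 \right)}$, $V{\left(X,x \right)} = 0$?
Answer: $-96 + \frac{\sqrt{13593721}}{551} \approx -89.309$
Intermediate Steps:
$s{\left(U \right)} = U^{2} + \sqrt{2} U^{\frac{3}{2}}$ ($s{\left(U \right)} = \left(U^{2} + \sqrt{U + U} U\right) + 0 = \left(U^{2} + \sqrt{2 U} U\right) + 0 = \left(U^{2} + \sqrt{2} \sqrt{U} U\right) + 0 = \left(U^{2} + \sqrt{2} U^{\frac{3}{2}}\right) + 0 = U^{2} + \sqrt{2} U^{\frac{3}{2}}$)
$h{\left(S \right)} = -3 + S^{2}$
$\sqrt{h{\left(-7 \right)} + \frac{675}{-551}} - s{\left(8 \right)} = \sqrt{\left(-3 + \left(-7\right)^{2}\right) + \frac{675}{-551}} - \left(8^{2} + \sqrt{2} \cdot 8^{\frac{3}{2}}\right) = \sqrt{\left(-3 + 49\right) + 675 \left(- \frac{1}{551}\right)} - \left(64 + \sqrt{2} \cdot 16 \sqrt{2}\right) = \sqrt{46 - \frac{675}{551}} - \left(64 + 32\right) = \sqrt{\frac{24671}{551}} - 96 = \frac{\sqrt{13593721}}{551} - 96 = -96 + \frac{\sqrt{13593721}}{551}$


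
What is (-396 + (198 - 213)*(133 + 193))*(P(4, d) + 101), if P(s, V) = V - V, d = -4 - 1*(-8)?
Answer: -533886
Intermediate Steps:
d = 4 (d = -4 + 8 = 4)
P(s, V) = 0
(-396 + (198 - 213)*(133 + 193))*(P(4, d) + 101) = (-396 + (198 - 213)*(133 + 193))*(0 + 101) = (-396 - 15*326)*101 = (-396 - 4890)*101 = -5286*101 = -533886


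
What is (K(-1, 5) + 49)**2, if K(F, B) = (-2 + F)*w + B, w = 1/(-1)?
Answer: 3249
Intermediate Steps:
w = -1 (w = 1*(-1) = -1)
K(F, B) = 2 + B - F (K(F, B) = (-2 + F)*(-1) + B = (2 - F) + B = 2 + B - F)
(K(-1, 5) + 49)**2 = ((2 + 5 - 1*(-1)) + 49)**2 = ((2 + 5 + 1) + 49)**2 = (8 + 49)**2 = 57**2 = 3249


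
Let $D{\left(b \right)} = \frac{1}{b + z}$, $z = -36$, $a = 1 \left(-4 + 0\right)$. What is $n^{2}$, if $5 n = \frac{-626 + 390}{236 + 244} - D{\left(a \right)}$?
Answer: $\frac{49}{5625} \approx 0.0087111$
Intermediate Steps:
$a = -4$ ($a = 1 \left(-4\right) = -4$)
$D{\left(b \right)} = \frac{1}{-36 + b}$ ($D{\left(b \right)} = \frac{1}{b - 36} = \frac{1}{-36 + b}$)
$n = - \frac{7}{75}$ ($n = \frac{\frac{-626 + 390}{236 + 244} - \frac{1}{-36 - 4}}{5} = \frac{- \frac{236}{480} - \frac{1}{-40}}{5} = \frac{\left(-236\right) \frac{1}{480} - - \frac{1}{40}}{5} = \frac{- \frac{59}{120} + \frac{1}{40}}{5} = \frac{1}{5} \left(- \frac{7}{15}\right) = - \frac{7}{75} \approx -0.093333$)
$n^{2} = \left(- \frac{7}{75}\right)^{2} = \frac{49}{5625}$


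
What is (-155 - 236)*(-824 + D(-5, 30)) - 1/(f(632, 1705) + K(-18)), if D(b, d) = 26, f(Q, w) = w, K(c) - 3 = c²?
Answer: 634020575/2032 ≈ 3.1202e+5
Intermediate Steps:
K(c) = 3 + c²
(-155 - 236)*(-824 + D(-5, 30)) - 1/(f(632, 1705) + K(-18)) = (-155 - 236)*(-824 + 26) - 1/(1705 + (3 + (-18)²)) = -391*(-798) - 1/(1705 + (3 + 324)) = 312018 - 1/(1705 + 327) = 312018 - 1/2032 = 634020575/2032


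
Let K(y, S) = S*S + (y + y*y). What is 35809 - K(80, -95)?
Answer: 20304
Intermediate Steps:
K(y, S) = y + S² + y² (K(y, S) = S² + (y + y²) = y + S² + y²)
35809 - K(80, -95) = 35809 - (80 + (-95)² + 80²) = 35809 - (80 + 9025 + 6400) = 35809 - 1*15505 = 35809 - 15505 = 20304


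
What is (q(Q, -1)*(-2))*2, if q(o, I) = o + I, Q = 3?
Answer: -8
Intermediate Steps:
q(o, I) = I + o
(q(Q, -1)*(-2))*2 = ((-1 + 3)*(-2))*2 = (2*(-2))*2 = -4*2 = -8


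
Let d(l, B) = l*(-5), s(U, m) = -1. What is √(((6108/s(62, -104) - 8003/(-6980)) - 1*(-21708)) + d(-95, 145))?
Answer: √195809072735/3490 ≈ 126.79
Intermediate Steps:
d(l, B) = -5*l
√(((6108/s(62, -104) - 8003/(-6980)) - 1*(-21708)) + d(-95, 145)) = √(((6108/(-1) - 8003/(-6980)) - 1*(-21708)) - 5*(-95)) = √(((6108*(-1) - 8003*(-1/6980)) + 21708) + 475) = √(((-6108 + 8003/6980) + 21708) + 475) = √((-42625837/6980 + 21708) + 475) = √(108896003/6980 + 475) = √(112211503/6980) = √195809072735/3490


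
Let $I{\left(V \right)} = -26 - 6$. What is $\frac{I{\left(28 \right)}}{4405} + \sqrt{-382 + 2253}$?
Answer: $- \frac{32}{4405} + \sqrt{1871} \approx 43.248$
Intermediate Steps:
$I{\left(V \right)} = -32$
$\frac{I{\left(28 \right)}}{4405} + \sqrt{-382 + 2253} = - \frac{32}{4405} + \sqrt{-382 + 2253} = \left(-32\right) \frac{1}{4405} + \sqrt{1871} = - \frac{32}{4405} + \sqrt{1871}$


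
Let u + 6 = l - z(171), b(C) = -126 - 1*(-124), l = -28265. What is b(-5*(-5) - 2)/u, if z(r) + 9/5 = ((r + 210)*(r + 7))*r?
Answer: 5/29062868 ≈ 1.7204e-7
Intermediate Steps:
b(C) = -2 (b(C) = -126 + 124 = -2)
z(r) = -9/5 + r*(7 + r)*(210 + r) (z(r) = -9/5 + ((r + 210)*(r + 7))*r = -9/5 + ((210 + r)*(7 + r))*r = -9/5 + ((7 + r)*(210 + r))*r = -9/5 + r*(7 + r)*(210 + r))
u = -58125736/5 (u = -6 + (-28265 - (-9/5 + 171³ + 217*171² + 1470*171)) = -6 + (-28265 - (-9/5 + 5000211 + 217*29241 + 251370)) = -6 + (-28265 - (-9/5 + 5000211 + 6345297 + 251370)) = -6 + (-28265 - 1*57984381/5) = -6 + (-28265 - 57984381/5) = -6 - 58125706/5 = -58125736/5 ≈ -1.1625e+7)
b(-5*(-5) - 2)/u = -2/(-58125736/5) = -2*(-5/58125736) = 5/29062868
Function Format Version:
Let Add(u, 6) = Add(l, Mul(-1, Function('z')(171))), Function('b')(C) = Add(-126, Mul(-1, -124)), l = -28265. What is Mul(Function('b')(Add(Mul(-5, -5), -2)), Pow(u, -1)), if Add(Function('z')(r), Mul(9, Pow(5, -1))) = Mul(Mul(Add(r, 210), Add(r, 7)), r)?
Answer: Rational(5, 29062868) ≈ 1.7204e-7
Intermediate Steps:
Function('b')(C) = -2 (Function('b')(C) = Add(-126, 124) = -2)
Function('z')(r) = Add(Rational(-9, 5), Mul(r, Add(7, r), Add(210, r))) (Function('z')(r) = Add(Rational(-9, 5), Mul(Mul(Add(r, 210), Add(r, 7)), r)) = Add(Rational(-9, 5), Mul(Mul(Add(210, r), Add(7, r)), r)) = Add(Rational(-9, 5), Mul(Mul(Add(7, r), Add(210, r)), r)) = Add(Rational(-9, 5), Mul(r, Add(7, r), Add(210, r))))
u = Rational(-58125736, 5) (u = Add(-6, Add(-28265, Mul(-1, Add(Rational(-9, 5), Pow(171, 3), Mul(217, Pow(171, 2)), Mul(1470, 171))))) = Add(-6, Add(-28265, Mul(-1, Add(Rational(-9, 5), 5000211, Mul(217, 29241), 251370)))) = Add(-6, Add(-28265, Mul(-1, Add(Rational(-9, 5), 5000211, 6345297, 251370)))) = Add(-6, Add(-28265, Mul(-1, Rational(57984381, 5)))) = Add(-6, Add(-28265, Rational(-57984381, 5))) = Add(-6, Rational(-58125706, 5)) = Rational(-58125736, 5) ≈ -1.1625e+7)
Mul(Function('b')(Add(Mul(-5, -5), -2)), Pow(u, -1)) = Mul(-2, Pow(Rational(-58125736, 5), -1)) = Mul(-2, Rational(-5, 58125736)) = Rational(5, 29062868)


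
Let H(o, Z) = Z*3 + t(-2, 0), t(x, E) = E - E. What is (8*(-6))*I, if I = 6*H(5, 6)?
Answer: -5184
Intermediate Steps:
t(x, E) = 0
H(o, Z) = 3*Z (H(o, Z) = Z*3 + 0 = 3*Z + 0 = 3*Z)
I = 108 (I = 6*(3*6) = 6*18 = 108)
(8*(-6))*I = (8*(-6))*108 = -48*108 = -5184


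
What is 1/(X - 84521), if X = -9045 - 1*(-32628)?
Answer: -1/60938 ≈ -1.6410e-5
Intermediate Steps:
X = 23583 (X = -9045 + 32628 = 23583)
1/(X - 84521) = 1/(23583 - 84521) = 1/(-60938) = -1/60938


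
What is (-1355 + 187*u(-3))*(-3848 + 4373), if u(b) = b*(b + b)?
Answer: 1055775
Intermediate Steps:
u(b) = 2*b² (u(b) = b*(2*b) = 2*b²)
(-1355 + 187*u(-3))*(-3848 + 4373) = (-1355 + 187*(2*(-3)²))*(-3848 + 4373) = (-1355 + 187*(2*9))*525 = (-1355 + 187*18)*525 = (-1355 + 3366)*525 = 2011*525 = 1055775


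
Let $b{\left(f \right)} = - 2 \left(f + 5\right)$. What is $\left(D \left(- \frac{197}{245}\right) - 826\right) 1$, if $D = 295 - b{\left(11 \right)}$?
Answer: $- \frac{266789}{245} \approx -1088.9$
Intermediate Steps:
$b{\left(f \right)} = -10 - 2 f$ ($b{\left(f \right)} = - 2 \left(5 + f\right) = -10 - 2 f$)
$D = 327$ ($D = 295 - \left(-10 - 22\right) = 295 - -32 = 295 + 32 = 327$)
$\left(D \left(- \frac{197}{245}\right) - 826\right) 1 = \left(327 \left(- \frac{197}{245}\right) - 826\right) 1 = \left(- \frac{64419}{245} - 826\right) 1 = \left(- \frac{266789}{245}\right) 1 = - \frac{266789}{245}$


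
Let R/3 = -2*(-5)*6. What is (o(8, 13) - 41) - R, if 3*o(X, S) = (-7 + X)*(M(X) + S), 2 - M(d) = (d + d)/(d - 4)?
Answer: -652/3 ≈ -217.33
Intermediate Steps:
M(d) = 2 - 2*d/(-4 + d) (M(d) = 2 - (d + d)/(d - 4) = 2 - 2*d/(-4 + d))
o(X, S) = (-7 + X)*(S - 8/(-4 + X))/3 (o(X, S) = ((-7 + X)*(-8/(-4 + X) + S))/3 = ((-7 + X)*(S - 8/(-4 + X)))/3 = (-7 + X)*(S - 8/(-4 + X))/3)
R = 180 (R = 3*(-2*(-5)*6) = 3*(10*6) = 3*60 = 180)
(o(8, 13) - 41) - R = ((56 - 8*8 + 13*(-7 + 8)*(-4 + 8))/(3*(-4 + 8)) - 41) - 1*180 = ((⅓)*(56 - 64 + 13*1*4)/4 - 41) - 180 = ((⅓)*(¼)*(56 - 64 + 52) - 41) - 180 = ((⅓)*(¼)*44 - 41) - 180 = (11/3 - 41) - 180 = -112/3 - 180 = -652/3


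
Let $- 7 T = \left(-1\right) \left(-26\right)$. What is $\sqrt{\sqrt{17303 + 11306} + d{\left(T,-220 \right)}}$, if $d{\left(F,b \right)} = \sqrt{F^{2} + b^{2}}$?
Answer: $\frac{\sqrt{14 \sqrt{593069} + 49 \sqrt{28609}}}{7} \approx 19.727$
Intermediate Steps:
$T = - \frac{26}{7}$ ($T = - \frac{\left(-1\right) \left(-26\right)}{7} = \left(- \frac{1}{7}\right) 26 = - \frac{26}{7} \approx -3.7143$)
$\sqrt{\sqrt{17303 + 11306} + d{\left(T,-220 \right)}} = \sqrt{\sqrt{17303 + 11306} + \sqrt{\left(- \frac{26}{7}\right)^{2} + \left(-220\right)^{2}}} = \sqrt{\sqrt{28609} + \sqrt{\frac{676}{49} + 48400}} = \sqrt{\sqrt{28609} + \sqrt{\frac{2372276}{49}}} = \sqrt{\sqrt{28609} + \frac{2 \sqrt{593069}}{7}}$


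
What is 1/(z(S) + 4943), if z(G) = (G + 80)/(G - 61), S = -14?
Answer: 25/123553 ≈ 0.00020234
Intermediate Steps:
z(G) = (80 + G)/(-61 + G)
1/(z(S) + 4943) = 1/((80 - 14)/(-61 - 14) + 4943) = 1/(66/(-75) + 4943) = 1/(-1/75*66 + 4943) = 1/(-22/25 + 4943) = 1/(123553/25) = 25/123553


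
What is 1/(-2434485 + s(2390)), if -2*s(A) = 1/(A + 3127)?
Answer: -11034/26862107491 ≈ -4.1076e-7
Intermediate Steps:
s(A) = -1/(2*(3127 + A)) (s(A) = -1/(2*(A + 3127)) = -1/(2*(3127 + A)))
1/(-2434485 + s(2390)) = 1/(-2434485 - 1/(6254 + 2*2390)) = 1/(-2434485 - 1/(6254 + 4780)) = 1/(-2434485 - 1/11034) = 1/(-26862107491/11034) = -11034/26862107491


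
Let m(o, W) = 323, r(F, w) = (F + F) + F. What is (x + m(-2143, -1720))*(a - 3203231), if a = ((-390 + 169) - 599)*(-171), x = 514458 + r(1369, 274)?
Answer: -1589359651768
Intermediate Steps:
r(F, w) = 3*F (r(F, w) = 2*F + F = 3*F)
x = 518565 (x = 514458 + 3*1369 = 514458 + 4107 = 518565)
a = 140220 (a = (-221 - 599)*(-171) = -820*(-171) = 140220)
(x + m(-2143, -1720))*(a - 3203231) = (518565 + 323)*(140220 - 3203231) = 518888*(-3063011) = -1589359651768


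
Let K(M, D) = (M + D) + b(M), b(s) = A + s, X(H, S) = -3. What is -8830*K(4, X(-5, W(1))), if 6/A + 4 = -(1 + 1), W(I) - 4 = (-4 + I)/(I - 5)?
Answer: -35320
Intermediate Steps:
W(I) = 4 + (-4 + I)/(-5 + I) (W(I) = 4 + (-4 + I)/(I - 5) = 4 + (-4 + I)/(-5 + I))
A = -1 (A = 6/(-4 - (1 + 1)) = 6/(-4 - 1*2) = 6/(-4 - 2) = 6/(-6) = 6*(-⅙) = -1)
b(s) = -1 + s
K(M, D) = -1 + D + 2*M (K(M, D) = (M + D) + (-1 + M) = (D + M) + (-1 + M) = -1 + D + 2*M)
-8830*K(4, X(-5, W(1))) = -8830*(-1 - 3 + 2*4) = -8830*(-1 - 3 + 8) = -8830*4 = -35320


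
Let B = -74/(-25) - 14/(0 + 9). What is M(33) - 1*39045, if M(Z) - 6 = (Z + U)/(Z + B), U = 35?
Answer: -302185599/7741 ≈ -39037.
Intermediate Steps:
B = 316/225 (B = -74*(-1/25) - 14/9 = 74/25 - 14*1/9 = 74/25 - 14/9 = 316/225 ≈ 1.4044)
M(Z) = 6 + (35 + Z)/(316/225 + Z) (M(Z) = 6 + (Z + 35)/(Z + 316/225) = 6 + (35 + Z)/(316/225 + Z))
M(33) - 1*39045 = 3*(3257 + 525*33)/(316 + 225*33) - 1*39045 = 3*(3257 + 17325)/(316 + 7425) - 39045 = 3*20582/7741 - 39045 = 3*(1/7741)*20582 - 39045 = 61746/7741 - 39045 = -302185599/7741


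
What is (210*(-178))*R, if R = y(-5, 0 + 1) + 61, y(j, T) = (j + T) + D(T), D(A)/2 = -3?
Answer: -1906380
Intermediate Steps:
D(A) = -6 (D(A) = 2*(-3) = -6)
y(j, T) = -6 + T + j (y(j, T) = (j + T) - 6 = (T + j) - 6 = -6 + T + j)
R = 51 (R = (-6 + (0 + 1) - 5) + 61 = (-6 + 1 - 5) + 61 = -10 + 61 = 51)
(210*(-178))*R = (210*(-178))*51 = -37380*51 = -1906380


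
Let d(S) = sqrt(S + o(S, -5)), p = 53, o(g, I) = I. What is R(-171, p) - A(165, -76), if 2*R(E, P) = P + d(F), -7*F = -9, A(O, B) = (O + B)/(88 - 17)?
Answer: 3585/142 + I*sqrt(182)/14 ≈ 25.246 + 0.96362*I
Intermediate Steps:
A(O, B) = B/71 + O/71 (A(O, B) = (B + O)/71 = (B + O)*(1/71) = B/71 + O/71)
F = 9/7 (F = -1/7*(-9) = 9/7 ≈ 1.2857)
d(S) = sqrt(-5 + S) (d(S) = sqrt(S - 5) = sqrt(-5 + S))
R(E, P) = P/2 + I*sqrt(182)/14 (R(E, P) = (P + sqrt(-5 + 9/7))/2 = (P + sqrt(-26/7))/2 = (P + I*sqrt(182)/7)/2 = P/2 + I*sqrt(182)/14)
R(-171, p) - A(165, -76) = ((1/2)*53 + I*sqrt(182)/14) - ((1/71)*(-76) + (1/71)*165) = (53/2 + I*sqrt(182)/14) - (-76/71 + 165/71) = (53/2 + I*sqrt(182)/14) - 1*89/71 = (53/2 + I*sqrt(182)/14) - 89/71 = 3585/142 + I*sqrt(182)/14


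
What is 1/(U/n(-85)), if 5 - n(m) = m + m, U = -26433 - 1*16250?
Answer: -175/42683 ≈ -0.0041000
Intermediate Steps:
U = -42683 (U = -26433 - 16250 = -42683)
n(m) = 5 - 2*m (n(m) = 5 - (m + m) = 5 - 2*m)
1/(U/n(-85)) = 1/(-42683/(5 - 2*(-85))) = 1/(-42683/(5 + 170)) = 1/(-42683/175) = -175/42683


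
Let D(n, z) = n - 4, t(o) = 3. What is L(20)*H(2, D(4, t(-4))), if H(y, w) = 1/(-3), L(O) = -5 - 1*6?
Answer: 11/3 ≈ 3.6667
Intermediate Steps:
L(O) = -11 (L(O) = -5 - 6 = -11)
D(n, z) = -4 + n
H(y, w) = -⅓
L(20)*H(2, D(4, t(-4))) = -11*(-⅓) = 11/3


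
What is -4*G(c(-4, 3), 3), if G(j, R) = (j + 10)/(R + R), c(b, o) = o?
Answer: -26/3 ≈ -8.6667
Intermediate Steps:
G(j, R) = (10 + j)/(2*R) (G(j, R) = (10 + j)/((2*R)) = (10 + j)*(1/(2*R)) = (10 + j)/(2*R))
-4*G(c(-4, 3), 3) = -2*(10 + 3)/3 = -2*13/3 = -4*13/6 = -26/3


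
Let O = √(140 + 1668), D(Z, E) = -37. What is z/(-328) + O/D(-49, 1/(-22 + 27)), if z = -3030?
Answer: 1515/164 - 4*√113/37 ≈ 8.0886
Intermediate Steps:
O = 4*√113 (O = √1808 = 4*√113 ≈ 42.521)
z/(-328) + O/D(-49, 1/(-22 + 27)) = -3030/(-328) + (4*√113)/(-37) = -3030*(-1/328) + (4*√113)*(-1/37) = 1515/164 - 4*√113/37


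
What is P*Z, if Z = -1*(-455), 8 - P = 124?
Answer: -52780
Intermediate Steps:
P = -116 (P = 8 - 1*124 = 8 - 124 = -116)
Z = 455
P*Z = -116*455 = -52780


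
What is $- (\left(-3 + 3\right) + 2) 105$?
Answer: $-210$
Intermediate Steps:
$- (\left(-3 + 3\right) + 2) 105 = - (0 + 2) 105 = \left(-1\right) 2 \cdot 105 = \left(-2\right) 105 = -210$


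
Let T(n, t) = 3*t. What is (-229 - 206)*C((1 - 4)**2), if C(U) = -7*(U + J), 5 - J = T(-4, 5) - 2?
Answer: 3045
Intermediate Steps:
J = -8 (J = 5 - (3*5 - 2) = 5 - (15 - 2) = 5 - 1*13 = 5 - 13 = -8)
C(U) = 56 - 7*U (C(U) = -7*(U - 8) = -7*(-8 + U) = 56 - 7*U)
(-229 - 206)*C((1 - 4)**2) = (-229 - 206)*(56 - 7*(1 - 4)**2) = -435*(56 - 7*(-3)**2) = -435*(56 - 7*9) = -435*(56 - 63) = -435*(-7) = 3045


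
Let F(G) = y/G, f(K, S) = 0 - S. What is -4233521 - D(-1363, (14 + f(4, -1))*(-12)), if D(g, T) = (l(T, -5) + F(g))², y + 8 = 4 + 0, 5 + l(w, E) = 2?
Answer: -7864920761874/1857769 ≈ -4.2335e+6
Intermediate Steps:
l(w, E) = -3 (l(w, E) = -5 + 2 = -3)
f(K, S) = -S
y = -4 (y = -8 + (4 + 0) = -8 + 4 = -4)
F(G) = -4/G
D(g, T) = (-3 - 4/g)²
-4233521 - D(-1363, (14 + f(4, -1))*(-12)) = -4233521 - (4 + 3*(-1363))²/(-1363)² = -4233521 - (4 - 4089)²/1857769 = -4233521 - (-4085)²/1857769 = -4233521 - 16687225/1857769 = -7864920761874/1857769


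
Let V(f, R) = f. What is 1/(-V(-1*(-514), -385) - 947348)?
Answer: -1/947862 ≈ -1.0550e-6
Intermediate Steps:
1/(-V(-1*(-514), -385) - 947348) = 1/(-(-1)*(-514) - 947348) = 1/(-1*514 - 947348) = 1/(-514 - 947348) = 1/(-947862) = -1/947862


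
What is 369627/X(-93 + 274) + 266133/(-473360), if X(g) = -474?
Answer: -29182130627/37395440 ≈ -780.37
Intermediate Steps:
369627/X(-93 + 274) + 266133/(-473360) = 369627/(-474) + 266133/(-473360) = 369627*(-1/474) + 266133*(-1/473360) = -123209/158 - 266133/473360 = -29182130627/37395440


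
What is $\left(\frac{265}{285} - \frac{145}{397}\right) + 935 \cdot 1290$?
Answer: $\frac{27293981126}{22629} \approx 1.2062 \cdot 10^{6}$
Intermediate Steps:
$\left(\frac{265}{285} - \frac{145}{397}\right) + 935 \cdot 1290 = \left(265 \cdot \frac{1}{285} - \frac{145}{397}\right) + 1206150 = \left(\frac{53}{57} - \frac{145}{397}\right) + 1206150 = \frac{12776}{22629} + 1206150 = \frac{27293981126}{22629}$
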